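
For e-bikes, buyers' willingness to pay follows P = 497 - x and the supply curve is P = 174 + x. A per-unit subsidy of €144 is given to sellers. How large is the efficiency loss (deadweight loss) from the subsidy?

Deadweight loss = €5184

Pre-subsidy: 497 - x = 174 + x gives x* = 161.5 and P* = 335.5.
With the subsidy, sellers receive Ps = Pb + 144 for each unit, where Pb is the price buyers pay.
On the curves, Pb = 497 - x and Ps = 174 + x; the wedge Ps − Pb = 144 gives 174 + x − (497 - x) = 144, so x' = 233.5.
Then Pb = 497 − 1·233.5 = 263.5 and Ps = 174 + 1·233.5 = 407.5.
The subsidy expands output by 233.5 − 161.5 = 72 past the efficient level; on those units the gap between marginal cost and willingness to pay runs from 0 up to 144.
DWL = ½ × 144 × 72 = 5184.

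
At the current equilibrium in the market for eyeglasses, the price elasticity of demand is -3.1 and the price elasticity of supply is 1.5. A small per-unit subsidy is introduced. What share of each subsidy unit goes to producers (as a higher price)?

For a small subsidy around the equilibrium, the benefit split depends on the relative slopes, which at a point are proportional to the elasticities.
Buyer share = εs/(εs + |εd|) = 1.5/(1.5 + 3.1) = 15/46; seller share = |εd|/(εs + |εd|) = 31/46.
So producers capture 31/46 of the subsidy.

Producer share = 31/46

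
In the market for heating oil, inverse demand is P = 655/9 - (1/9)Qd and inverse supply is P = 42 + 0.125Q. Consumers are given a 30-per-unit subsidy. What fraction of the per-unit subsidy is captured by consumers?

Consumer share = 8/17

Pre-subsidy: 655/9 - (1/9)Q = 42 + 0.125Q gives Q* = 2216/17 and P* = 991/17.
With the rebate, buyers effectively pay Pb = Ps − 30, where Ps is the price sellers receive.
On the curves, Pb = 655/9 - (1/9)Q and Ps = 42 + 0.125Q; the wedge Ps − Pb = 30 gives 42 + 0.125Q − (655/9 - (1/9)Q) = 30, so Q' = 4376/17.
Then Pb = 655/9 − (1/9)·(4376/17) = 751/17 and Ps = 42 + 0.125·(4376/17) = 1261/17.
Buyers' price falls by P* − Pb = 991/17 − 751/17 = 240/17; sellers' price rises by Ps − P* = 1261/17 − 991/17 = 270/17.
So consumers capture (240/17)/30 = 8/17 of each unit of subsidy.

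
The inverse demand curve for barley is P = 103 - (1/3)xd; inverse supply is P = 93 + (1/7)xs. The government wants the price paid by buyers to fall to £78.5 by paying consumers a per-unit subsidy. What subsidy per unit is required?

Required subsidy s = £25 per unit

At a buyer price of 78.5, quantity demanded is 309 − 3·78.5 = 73.5.
Sellers supply 73.5 only when they receive Ps = 93 + (1/7)·73.5 = 103.5.
s = Ps − Pb = 103.5 − 78.5 = 25.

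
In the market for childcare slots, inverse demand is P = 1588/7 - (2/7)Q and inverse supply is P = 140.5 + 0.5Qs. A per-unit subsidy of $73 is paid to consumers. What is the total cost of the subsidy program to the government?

Government cost = 162863/11

Pre-subsidy: 1588/7 - (2/7)Q = 140.5 + 0.5Q gives Q* = 1209/11 and P* = 2150/11.
With the rebate, buyers effectively pay Pb = Ps − 73, where Ps is the price sellers receive.
On the curves, Pb = 1588/7 - (2/7)Q and Ps = 140.5 + 0.5Q; the wedge Ps − Pb = 73 gives 140.5 + 0.5Q − (1588/7 - (2/7)Q) = 73, so Q' = 2231/11.
Then Pb = 1588/7 − (2/7)·(2231/11) = 1858/11 and Ps = 140.5 + 0.5·(2231/11) = 2661/11.
Government outlay = subsidy × quantity = 73 × 2231/11 = 162863/11.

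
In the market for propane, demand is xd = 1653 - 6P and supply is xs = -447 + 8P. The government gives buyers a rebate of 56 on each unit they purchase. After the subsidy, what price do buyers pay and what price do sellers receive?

Buyers pay 118; sellers receive 174

Pre-subsidy: 1653 - 6P = -447 + 8P gives P* = 150, x* = 753.
With the rebate, buyers effectively pay Pb = Ps − 56, where Ps is the price sellers receive.
Demand in terms of Ps becomes xd = 1653 − 6(Ps − 56) = 1989 - 6Ps. Setting this equal to supply: 1989 - 6Ps = -447 + 8Ps, so Ps = 174.
Buyers pay Pb = 174 − 56 = 118; x' = -447 + 8·174 = 945.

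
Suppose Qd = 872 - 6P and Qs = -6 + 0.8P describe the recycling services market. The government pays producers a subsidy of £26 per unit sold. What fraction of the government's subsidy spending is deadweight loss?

Pre-subsidy: 872 - 6P = -6 + 0.8P gives P* = 2195/17, Q* = 1654/17.
With the subsidy, sellers receive Ps = Pb + 26 for each unit, where Pb is the price buyers pay.
Supply in terms of Pb becomes Qs = -6 + 0.8(Pb + 26) = 14.8 + 0.8Pb. Setting this equal to demand: 872 - 6Pb = 14.8 + 0.8Pb, so Pb = 2143/17.
Sellers receive Ps = 2143/17 + 26 = 2585/17; Q' = 872 − 6·(2143/17) = 1966/17.
ΔCS = ½(1654/17 + 1966/17)(2195/17 − 2143/17) = 94120/289; ΔPS = ½(1654/17 + 1966/17)(2585/17 − 2195/17) = 705900/289.
Government spending = 26 × 1966/17 = 51116/17.
DWL = ½ × 26 × (1966/17 − 1654/17) = 4056/17; fraction = (4056/17) / (51116/17) = 78/983.

DWL / government spending = 78/983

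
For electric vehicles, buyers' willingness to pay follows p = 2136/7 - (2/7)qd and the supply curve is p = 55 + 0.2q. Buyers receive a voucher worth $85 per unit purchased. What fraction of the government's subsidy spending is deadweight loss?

DWL / government spending = 35/276

Pre-subsidy: 2136/7 - (2/7)q = 55 + 0.2q gives q* = 515 and p* = 158.
With the rebate, buyers effectively pay pb = ps − 85, where ps is the price sellers receive.
On the curves, pb = 2136/7 - (2/7)q and ps = 55 + 0.2q; the wedge ps − pb = 85 gives 55 + 0.2q − (2136/7 - (2/7)q) = 85, so q' = 690.
Then pb = 2136/7 − (2/7)·690 = 108 and ps = 55 + 0.2·690 = 193.
ΔCS = ½(515 + 690)(158 − 108) = 30125; ΔPS = ½(515 + 690)(193 − 158) = 21087.5.
Government spending = 85 × 690 = 58650.
DWL = ½ × 85 × (690 − 515) = 7437.5; fraction = 7437.5 / 58650 = 35/276.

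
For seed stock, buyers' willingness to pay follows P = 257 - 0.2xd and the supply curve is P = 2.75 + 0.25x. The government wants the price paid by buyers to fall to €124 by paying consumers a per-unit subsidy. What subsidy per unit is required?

Required subsidy s = €45 per unit

At a buyer price of 124, quantity demanded is 1285 − 5·124 = 665.
Sellers supply 665 only when they receive Ps = 2.75 + 0.25·665 = 169.
s = Ps − Pb = 169 − 124 = 45.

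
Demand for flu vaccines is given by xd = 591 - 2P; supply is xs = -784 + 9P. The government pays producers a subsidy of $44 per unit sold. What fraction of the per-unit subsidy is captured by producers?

Producer share = 2/11

Pre-subsidy: 591 - 2P = -784 + 9P gives P* = 125, x* = 341.
With the subsidy, sellers receive Ps = Pb + 44 for each unit, where Pb is the price buyers pay.
Supply in terms of Pb becomes xs = -784 + 9(Pb + 44) = -388 + 9Pb. Setting this equal to demand: 591 - 2Pb = -388 + 9Pb, so Pb = 89.
Sellers receive Ps = 89 + 44 = 133; x' = 591 − 2·89 = 413.
Buyers' price falls by P* − Pb = 125 − 89 = 36; sellers' price rises by Ps − P* = 133 − 125 = 8.
So producers capture 8/44 = 2/11 of each unit of subsidy.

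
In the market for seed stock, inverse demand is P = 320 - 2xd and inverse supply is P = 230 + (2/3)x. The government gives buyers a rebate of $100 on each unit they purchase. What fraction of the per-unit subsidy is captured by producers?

Producer share = 0.25

Pre-subsidy: 320 - 2x = 230 + (2/3)x gives x* = 33.75 and P* = 252.5.
With the rebate, buyers effectively pay Pb = Ps − 100, where Ps is the price sellers receive.
On the curves, Pb = 320 - 2x and Ps = 230 + (2/3)x; the wedge Ps − Pb = 100 gives 230 + (2/3)x − (320 - 2x) = 100, so x' = 71.25.
Then Pb = 320 − 2·71.25 = 177.5 and Ps = 230 + (2/3)·71.25 = 277.5.
Buyers' price falls by P* − Pb = 252.5 − 177.5 = 75; sellers' price rises by Ps − P* = 277.5 − 252.5 = 25.
So producers capture 25/100 = 0.25 of each unit of subsidy.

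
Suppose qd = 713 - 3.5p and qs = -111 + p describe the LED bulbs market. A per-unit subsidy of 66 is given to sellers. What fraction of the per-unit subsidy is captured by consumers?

Pre-subsidy: 713 - 3.5p = -111 + p gives p* = 1648/9, q* = 649/9.
With the subsidy, sellers receive ps = pb + 66 for each unit, where pb is the price buyers pay.
Supply in terms of pb becomes qs = -111 + 1(pb + 66) = -45 + pb. Setting this equal to demand: 713 - 3.5pb = -45 + pb, so pb = 1516/9.
Sellers receive ps = 1516/9 + 66 = 2110/9; q' = 713 − 3.5·(1516/9) = 1111/9.
Buyers' price falls by p* − pb = 1648/9 − 1516/9 = 44/3; sellers' price rises by ps − p* = 2110/9 − 1648/9 = 154/3.
So consumers capture (44/3)/66 = 2/9 of each unit of subsidy.

Consumer share = 2/9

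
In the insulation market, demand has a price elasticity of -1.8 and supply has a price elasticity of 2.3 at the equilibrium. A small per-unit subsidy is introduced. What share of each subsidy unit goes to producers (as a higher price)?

For a small subsidy around the equilibrium, the benefit split depends on the relative slopes, which at a point are proportional to the elasticities.
Buyer share = εs/(εs + |εd|) = 2.3/(2.3 + 1.8) = 23/41; seller share = |εd|/(εs + |εd|) = 18/41.
So producers capture 18/41 of the subsidy.

Producer share = 18/41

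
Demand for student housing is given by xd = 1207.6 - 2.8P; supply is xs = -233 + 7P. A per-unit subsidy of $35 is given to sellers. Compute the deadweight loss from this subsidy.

Pre-subsidy: 1207.6 - 2.8P = -233 + 7P gives P* = 147, x* = 796.
With the subsidy, sellers receive Ps = Pb + 35 for each unit, where Pb is the price buyers pay.
Supply in terms of Pb becomes xs = -233 + 7(Pb + 35) = 12 + 7Pb. Setting this equal to demand: 1207.6 - 2.8Pb = 12 + 7Pb, so Pb = 122.
Sellers receive Ps = 122 + 35 = 157; x' = 1207.6 − 2.8·122 = 866.
The subsidy expands output by 866 − 796 = 70 past the efficient level; on those units the gap between marginal cost and willingness to pay runs from 0 up to 35.
DWL = ½ × 35 × 70 = 1225.

Deadweight loss = $1225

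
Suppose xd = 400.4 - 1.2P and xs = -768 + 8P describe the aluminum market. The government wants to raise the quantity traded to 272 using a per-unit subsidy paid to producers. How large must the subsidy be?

Required subsidy s = 23 per unit

At x = 272, invert demand for the buyer price: Pb = (400.4 − 272)/1.2 = 107; invert supply for the seller price: Ps = (272 − (-768))/8 = 130.
The subsidy must fill the gap: s = Ps − Pb = 130 − 107 = 23.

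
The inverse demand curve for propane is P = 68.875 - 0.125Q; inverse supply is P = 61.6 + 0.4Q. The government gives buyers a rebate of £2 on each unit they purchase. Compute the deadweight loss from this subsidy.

Deadweight loss = 80/21

Pre-subsidy: 68.875 - 0.125Q = 61.6 + 0.4Q gives Q* = 97/7 and P* = 470/7.
With the rebate, buyers effectively pay Pb = Ps − 2, where Ps is the price sellers receive.
On the curves, Pb = 68.875 - 0.125Q and Ps = 61.6 + 0.4Q; the wedge Ps − Pb = 2 gives 61.6 + 0.4Q − (68.875 - 0.125Q) = 2, so Q' = 53/3.
Then Pb = 68.875 − 0.125·(53/3) = 200/3 and Ps = 61.6 + 0.4·(53/3) = 206/3.
The subsidy expands output by 53/3 − 97/7 = 80/21 past the efficient level; on those units the gap between marginal cost and willingness to pay runs from 0 up to 2.
DWL = ½ × 2 × 80/21 = 80/21.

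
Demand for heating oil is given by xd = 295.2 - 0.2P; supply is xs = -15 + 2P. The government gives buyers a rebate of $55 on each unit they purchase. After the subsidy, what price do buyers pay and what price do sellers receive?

Pre-subsidy: 295.2 - 0.2P = -15 + 2P gives P* = 141, x* = 267.
With the rebate, buyers effectively pay Pb = Ps − 55, where Ps is the price sellers receive.
Demand in terms of Ps becomes xd = 295.2 − 0.2(Ps − 55) = 306.2 - 0.2Ps. Setting this equal to supply: 306.2 - 0.2Ps = -15 + 2Ps, so Ps = 146.
Buyers pay Pb = 146 − 55 = 91; x' = -15 + 2·146 = 277.

Buyers pay $91; sellers receive $146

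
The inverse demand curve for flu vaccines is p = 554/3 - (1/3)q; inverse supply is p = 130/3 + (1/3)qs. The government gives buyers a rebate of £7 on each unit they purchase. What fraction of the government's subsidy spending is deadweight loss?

Pre-subsidy: 554/3 - (1/3)q = 130/3 + (1/3)q gives q* = 212 and p* = 114.
With the rebate, buyers effectively pay pb = ps − 7, where ps is the price sellers receive.
On the curves, pb = 554/3 - (1/3)q and ps = 130/3 + (1/3)q; the wedge ps − pb = 7 gives 130/3 + (1/3)q − (554/3 - (1/3)q) = 7, so q' = 222.5.
Then pb = 554/3 − (1/3)·222.5 = 110.5 and ps = 130/3 + (1/3)·222.5 = 117.5.
ΔCS = ½(212 + 222.5)(114 − 110.5) = 760.375; ΔPS = ½(212 + 222.5)(117.5 − 114) = 760.375.
Government spending = 7 × 222.5 = 1557.5.
DWL = ½ × 7 × (222.5 − 212) = 36.75; fraction = 36.75 / 1557.5 = 21/890.

DWL / government spending = 21/890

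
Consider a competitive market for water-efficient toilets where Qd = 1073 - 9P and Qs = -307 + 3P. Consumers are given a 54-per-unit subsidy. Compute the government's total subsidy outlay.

Government cost = 8613

Pre-subsidy: 1073 - 9P = -307 + 3P gives P* = 115, Q* = 38.
With the rebate, buyers effectively pay Pb = Ps − 54, where Ps is the price sellers receive.
Demand in terms of Ps becomes Qd = 1073 − 9(Ps − 54) = 1559 - 9Ps. Setting this equal to supply: 1559 - 9Ps = -307 + 3Ps, so Ps = 155.5.
Buyers pay Pb = 155.5 − 54 = 101.5; Q' = -307 + 3·155.5 = 159.5.
Government outlay = subsidy × quantity = 54 × 159.5 = 8613.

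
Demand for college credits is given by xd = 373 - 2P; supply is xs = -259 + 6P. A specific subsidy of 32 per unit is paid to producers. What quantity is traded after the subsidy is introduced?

Pre-subsidy: 373 - 2P = -259 + 6P gives P* = 79, x* = 215.
With the subsidy, sellers receive Ps = Pb + 32 for each unit, where Pb is the price buyers pay.
Supply in terms of Pb becomes xs = -259 + 6(Pb + 32) = -67 + 6Pb. Setting this equal to demand: 373 - 2Pb = -67 + 6Pb, so Pb = 55.
Sellers receive Ps = 55 + 32 = 87; x' = 373 − 2·55 = 263.

x' = 263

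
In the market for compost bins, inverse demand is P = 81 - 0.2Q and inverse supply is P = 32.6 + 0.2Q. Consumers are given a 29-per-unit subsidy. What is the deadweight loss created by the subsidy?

Deadweight loss = 1051.25

Pre-subsidy: 81 - 0.2Q = 32.6 + 0.2Q gives Q* = 121 and P* = 56.8.
With the rebate, buyers effectively pay Pb = Ps − 29, where Ps is the price sellers receive.
On the curves, Pb = 81 - 0.2Q and Ps = 32.6 + 0.2Q; the wedge Ps − Pb = 29 gives 32.6 + 0.2Q − (81 - 0.2Q) = 29, so Q' = 193.5.
Then Pb = 81 − 0.2·193.5 = 42.3 and Ps = 32.6 + 0.2·193.5 = 71.3.
The subsidy expands output by 193.5 − 121 = 72.5 past the efficient level; on those units the gap between marginal cost and willingness to pay runs from 0 up to 29.
DWL = ½ × 29 × 72.5 = 1051.25.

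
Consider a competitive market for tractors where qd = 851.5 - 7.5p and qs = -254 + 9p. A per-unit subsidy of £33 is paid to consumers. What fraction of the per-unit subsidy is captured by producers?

Pre-subsidy: 851.5 - 7.5p = -254 + 9p gives p* = 67, q* = 349.
With the rebate, buyers effectively pay pb = ps − 33, where ps is the price sellers receive.
Demand in terms of ps becomes qd = 851.5 − 7.5(ps − 33) = 1099 - 7.5ps. Setting this equal to supply: 1099 - 7.5ps = -254 + 9ps, so ps = 82.
Buyers pay pb = 82 − 33 = 49; q' = -254 + 9·82 = 484.
Buyers' price falls by p* − pb = 67 − 49 = 18; sellers' price rises by ps − p* = 82 − 67 = 15.
So producers capture 15/33 = 5/11 of each unit of subsidy.

Producer share = 5/11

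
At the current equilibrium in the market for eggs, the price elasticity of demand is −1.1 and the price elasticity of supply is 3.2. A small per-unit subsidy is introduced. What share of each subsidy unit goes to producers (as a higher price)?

For a small subsidy around the equilibrium, the benefit split depends on the relative slopes, which at a point are proportional to the elasticities.
Buyer share = εs/(εs + |εd|) = 3.2/(3.2 + 1.1) = 32/43; seller share = |εd|/(εs + |εd|) = 11/43.
So producers capture 11/43 of the subsidy.

Producer share = 11/43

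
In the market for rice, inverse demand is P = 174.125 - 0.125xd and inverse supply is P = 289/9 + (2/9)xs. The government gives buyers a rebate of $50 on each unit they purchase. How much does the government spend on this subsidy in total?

Government cost = $27650

Pre-subsidy: 174.125 - 0.125x = 289/9 + (2/9)x gives x* = 409 and P* = 123.
With the rebate, buyers effectively pay Pb = Ps − 50, where Ps is the price sellers receive.
On the curves, Pb = 174.125 - 0.125x and Ps = 289/9 + (2/9)x; the wedge Ps − Pb = 50 gives 289/9 + (2/9)x − (174.125 - 0.125x) = 50, so x' = 553.
Then Pb = 174.125 − 0.125·553 = 105 and Ps = 289/9 + (2/9)·553 = 155.
Government outlay = subsidy × quantity = 50 × 553 = 27650.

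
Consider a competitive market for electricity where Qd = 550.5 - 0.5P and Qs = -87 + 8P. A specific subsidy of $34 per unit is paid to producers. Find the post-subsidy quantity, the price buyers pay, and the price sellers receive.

Pre-subsidy: 550.5 - 0.5P = -87 + 8P gives P* = 75, Q* = 513.
With the subsidy, sellers receive Ps = Pb + 34 for each unit, where Pb is the price buyers pay.
Supply in terms of Pb becomes Qs = -87 + 8(Pb + 34) = 185 + 8Pb. Setting this equal to demand: 550.5 - 0.5Pb = 185 + 8Pb, so Pb = 43.
Sellers receive Ps = 43 + 34 = 77; Q' = 550.5 − 0.5·43 = 529.

Q' = 529; buyers pay $43; sellers receive $77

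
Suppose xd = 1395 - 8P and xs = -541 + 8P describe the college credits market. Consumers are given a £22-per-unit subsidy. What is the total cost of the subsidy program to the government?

Pre-subsidy: 1395 - 8P = -541 + 8P gives P* = 121, x* = 427.
With the rebate, buyers effectively pay Pb = Ps − 22, where Ps is the price sellers receive.
Demand in terms of Ps becomes xd = 1395 − 8(Ps − 22) = 1571 - 8Ps. Setting this equal to supply: 1571 - 8Ps = -541 + 8Ps, so Ps = 132.
Buyers pay Pb = 132 − 22 = 110; x' = -541 + 8·132 = 515.
Government outlay = subsidy × quantity = 22 × 515 = 11330.

Government cost = £11330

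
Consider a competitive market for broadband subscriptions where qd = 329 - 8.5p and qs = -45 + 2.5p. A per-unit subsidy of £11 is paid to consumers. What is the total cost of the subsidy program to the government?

Pre-subsidy: 329 - 8.5p = -45 + 2.5p gives p* = 34, q* = 40.
With the rebate, buyers effectively pay pb = ps − 11, where ps is the price sellers receive.
Demand in terms of ps becomes qd = 329 − 8.5(ps − 11) = 422.5 - 8.5ps. Setting this equal to supply: 422.5 - 8.5ps = -45 + 2.5ps, so ps = 42.5.
Buyers pay pb = 42.5 − 11 = 31.5; q' = -45 + 2.5·42.5 = 61.25.
Government outlay = subsidy × quantity = 11 × 61.25 = 673.75.

Government cost = £673.75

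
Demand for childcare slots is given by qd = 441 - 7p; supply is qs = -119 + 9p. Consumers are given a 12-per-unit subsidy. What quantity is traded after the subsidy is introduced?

Pre-subsidy: 441 - 7p = -119 + 9p gives p* = 35, q* = 196.
With the rebate, buyers effectively pay pb = ps − 12, where ps is the price sellers receive.
Demand in terms of ps becomes qd = 441 − 7(ps − 12) = 525 - 7ps. Setting this equal to supply: 525 - 7ps = -119 + 9ps, so ps = 40.25.
Buyers pay pb = 40.25 − 12 = 28.25; q' = -119 + 9·40.25 = 243.25.

q' = 243.25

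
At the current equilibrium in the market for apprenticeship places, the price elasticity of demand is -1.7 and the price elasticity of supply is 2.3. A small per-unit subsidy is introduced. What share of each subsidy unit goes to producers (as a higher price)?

For a small subsidy around the equilibrium, the benefit split depends on the relative slopes, which at a point are proportional to the elasticities.
Buyer share = εs/(εs + |εd|) = 2.3/(2.3 + 1.7) = 0.575; seller share = |εd|/(εs + |εd|) = 0.425.
So producers capture 0.425 of the subsidy.

Producer share = 0.425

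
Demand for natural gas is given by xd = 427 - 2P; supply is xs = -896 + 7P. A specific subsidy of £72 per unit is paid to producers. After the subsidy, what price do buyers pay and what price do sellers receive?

Buyers pay £91; sellers receive £163

Pre-subsidy: 427 - 2P = -896 + 7P gives P* = 147, x* = 133.
With the subsidy, sellers receive Ps = Pb + 72 for each unit, where Pb is the price buyers pay.
Supply in terms of Pb becomes xs = -896 + 7(Pb + 72) = -392 + 7Pb. Setting this equal to demand: 427 - 2Pb = -392 + 7Pb, so Pb = 91.
Sellers receive Ps = 91 + 72 = 163; x' = 427 − 2·91 = 245.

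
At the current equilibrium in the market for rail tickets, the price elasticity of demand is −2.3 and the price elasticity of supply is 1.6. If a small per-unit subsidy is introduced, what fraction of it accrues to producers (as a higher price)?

Producer share = 23/39

For a small subsidy around the equilibrium, the benefit split depends on the relative slopes, which at a point are proportional to the elasticities.
Buyer share = εs/(εs + |εd|) = 1.6/(1.6 + 2.3) = 16/39; seller share = |εd|/(εs + |εd|) = 23/39.
So producers capture 23/39 of the subsidy.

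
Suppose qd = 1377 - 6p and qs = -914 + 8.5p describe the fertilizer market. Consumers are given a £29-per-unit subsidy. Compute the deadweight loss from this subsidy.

Pre-subsidy: 1377 - 6p = -914 + 8.5p gives p* = 158, q* = 429.
With the rebate, buyers effectively pay pb = ps − 29, where ps is the price sellers receive.
Demand in terms of ps becomes qd = 1377 − 6(ps − 29) = 1551 - 6ps. Setting this equal to supply: 1551 - 6ps = -914 + 8.5ps, so ps = 170.
Buyers pay pb = 170 − 29 = 141; q' = -914 + 8.5·170 = 531.
The subsidy expands output by 531 − 429 = 102 past the efficient level; on those units the gap between marginal cost and willingness to pay runs from 0 up to 29.
DWL = ½ × 29 × 102 = 1479.

Deadweight loss = £1479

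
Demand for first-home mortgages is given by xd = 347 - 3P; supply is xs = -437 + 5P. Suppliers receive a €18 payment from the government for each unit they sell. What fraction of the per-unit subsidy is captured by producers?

Producer share = 0.375

Pre-subsidy: 347 - 3P = -437 + 5P gives P* = 98, x* = 53.
With the subsidy, sellers receive Ps = Pb + 18 for each unit, where Pb is the price buyers pay.
Supply in terms of Pb becomes xs = -437 + 5(Pb + 18) = -347 + 5Pb. Setting this equal to demand: 347 - 3Pb = -347 + 5Pb, so Pb = 86.75.
Sellers receive Ps = 86.75 + 18 = 104.75; x' = 347 − 3·86.75 = 86.75.
Buyers' price falls by P* − Pb = 98 − 86.75 = 11.25; sellers' price rises by Ps − P* = 104.75 − 98 = 6.75.
So producers capture 6.75/18 = 0.375 of each unit of subsidy.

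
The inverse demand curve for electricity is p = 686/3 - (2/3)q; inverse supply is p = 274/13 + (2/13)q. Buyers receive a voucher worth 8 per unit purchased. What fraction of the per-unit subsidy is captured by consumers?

Consumer share = 0.8125

Pre-subsidy: 686/3 - (2/3)q = 274/13 + (2/13)q gives q* = 253 and p* = 60.
With the rebate, buyers effectively pay pb = ps − 8, where ps is the price sellers receive.
On the curves, pb = 686/3 - (2/3)q and ps = 274/13 + (2/13)q; the wedge ps − pb = 8 gives 274/13 + (2/13)q − (686/3 - (2/3)q) = 8, so q' = 262.75.
Then pb = 686/3 − (2/3)·262.75 = 53.5 and ps = 274/13 + (2/13)·262.75 = 61.5.
Buyers' price falls by p* − pb = 60 − 53.5 = 6.5; sellers' price rises by ps − p* = 61.5 − 60 = 1.5.
So consumers capture 6.5/8 = 0.8125 of each unit of subsidy.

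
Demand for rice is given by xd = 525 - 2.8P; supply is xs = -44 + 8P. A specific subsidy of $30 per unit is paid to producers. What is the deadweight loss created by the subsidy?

Deadweight loss = 2800/3

Pre-subsidy: 525 - 2.8P = -44 + 8P gives P* = 2845/54, x* = 10192/27.
With the subsidy, sellers receive Ps = Pb + 30 for each unit, where Pb is the price buyers pay.
Supply in terms of Pb becomes xs = -44 + 8(Pb + 30) = 196 + 8Pb. Setting this equal to demand: 525 - 2.8Pb = 196 + 8Pb, so Pb = 1645/54.
Sellers receive Ps = 1645/54 + 30 = 3265/54; x' = 525 − 2.8·(1645/54) = 11872/27.
The subsidy expands output by 11872/27 − 10192/27 = 560/9 past the efficient level; on those units the gap between marginal cost and willingness to pay runs from 0 up to 30.
DWL = ½ × 30 × 560/9 = 2800/3.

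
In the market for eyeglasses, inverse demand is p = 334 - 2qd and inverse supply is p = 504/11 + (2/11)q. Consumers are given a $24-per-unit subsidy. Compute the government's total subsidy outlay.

Government cost = $3434

Pre-subsidy: 334 - 2q = 504/11 + (2/11)q gives q* = 1585/12 and p* = 419/6.
With the rebate, buyers effectively pay pb = ps − 24, where ps is the price sellers receive.
On the curves, pb = 334 - 2q and ps = 504/11 + (2/11)q; the wedge ps − pb = 24 gives 504/11 + (2/11)q − (334 - 2q) = 24, so q' = 1717/12.
Then pb = 334 − 2·(1717/12) = 287/6 and ps = 504/11 + (2/11)·(1717/12) = 431/6.
Government outlay = subsidy × quantity = 24 × 1717/12 = 3434.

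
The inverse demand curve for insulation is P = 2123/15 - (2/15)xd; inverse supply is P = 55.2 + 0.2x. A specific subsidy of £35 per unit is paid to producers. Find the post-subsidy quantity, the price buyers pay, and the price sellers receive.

Pre-subsidy: 2123/15 - (2/15)x = 55.2 + 0.2x gives x* = 259 and P* = 107.
With the subsidy, sellers receive Ps = Pb + 35 for each unit, where Pb is the price buyers pay.
On the curves, Pb = 2123/15 - (2/15)x and Ps = 55.2 + 0.2x; the wedge Ps − Pb = 35 gives 55.2 + 0.2x − (2123/15 - (2/15)x) = 35, so x' = 364.
Then Pb = 2123/15 − (2/15)·364 = 93 and Ps = 55.2 + 0.2·364 = 128.

x' = 364; buyers pay £93; sellers receive £128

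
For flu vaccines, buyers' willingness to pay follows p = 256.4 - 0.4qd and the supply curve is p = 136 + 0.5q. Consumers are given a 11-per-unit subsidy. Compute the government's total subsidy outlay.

Pre-subsidy: 256.4 - 0.4q = 136 + 0.5q gives q* = 1204/9 and p* = 1826/9.
With the rebate, buyers effectively pay pb = ps − 11, where ps is the price sellers receive.
On the curves, pb = 256.4 - 0.4q and ps = 136 + 0.5q; the wedge ps − pb = 11 gives 136 + 0.5q − (256.4 - 0.4q) = 11, so q' = 146.
Then pb = 256.4 − 0.4·146 = 198 and ps = 136 + 0.5·146 = 209.
Government outlay = subsidy × quantity = 11 × 146 = 1606.

Government cost = 1606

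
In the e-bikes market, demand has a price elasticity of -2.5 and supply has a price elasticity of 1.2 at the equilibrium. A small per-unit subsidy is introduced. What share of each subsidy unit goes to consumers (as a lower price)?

For a small subsidy around the equilibrium, the benefit split depends on the relative slopes, which at a point are proportional to the elasticities.
Buyer share = εs/(εs + |εd|) = 1.2/(1.2 + 2.5) = 12/37; seller share = |εd|/(εs + |εd|) = 25/37.

Consumer share = 12/37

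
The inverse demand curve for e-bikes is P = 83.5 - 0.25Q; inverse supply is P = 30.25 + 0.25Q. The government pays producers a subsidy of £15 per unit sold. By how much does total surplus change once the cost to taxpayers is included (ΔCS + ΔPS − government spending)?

Pre-subsidy: 83.5 - 0.25Q = 30.25 + 0.25Q gives Q* = 106.5 and P* = 56.875.
With the subsidy, sellers receive Ps = Pb + 15 for each unit, where Pb is the price buyers pay.
On the curves, Pb = 83.5 - 0.25Q and Ps = 30.25 + 0.25Q; the wedge Ps − Pb = 15 gives 30.25 + 0.25Q − (83.5 - 0.25Q) = 15, so Q' = 136.5.
Then Pb = 83.5 − 0.25·136.5 = 49.375 and Ps = 30.25 + 0.25·136.5 = 64.375.
ΔCS = ½(106.5 + 136.5)(56.875 − 49.375) = 911.25; ΔPS = ½(106.5 + 136.5)(64.375 − 56.875) = 911.25.
Government spending = 15 × 136.5 = 2047.5.
Net change = 911.25 + 911.25 − 2047.5 = -225. The loss equals the DWL triangle ½·15·30.

Net change in total surplus = -£225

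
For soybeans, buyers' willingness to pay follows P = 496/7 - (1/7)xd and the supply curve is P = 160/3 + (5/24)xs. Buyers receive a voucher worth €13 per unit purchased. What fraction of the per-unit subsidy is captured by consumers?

Pre-subsidy: 496/7 - (1/7)x = 160/3 + (5/24)x gives x* = 2944/59 and P* = 3760/59.
With the rebate, buyers effectively pay Pb = Ps − 13, where Ps is the price sellers receive.
On the curves, Pb = 496/7 - (1/7)x and Ps = 160/3 + (5/24)x; the wedge Ps − Pb = 13 gives 160/3 + (5/24)x − (496/7 - (1/7)x) = 13, so x' = 5128/59.
Then Pb = 496/7 − (1/7)·(5128/59) = 3448/59 and Ps = 160/3 + (5/24)·(5128/59) = 4215/59.
Buyers' price falls by P* − Pb = 3760/59 − 3448/59 = 312/59; sellers' price rises by Ps − P* = 4215/59 − 3760/59 = 455/59.
So consumers capture (312/59)/13 = 24/59 of each unit of subsidy.

Consumer share = 24/59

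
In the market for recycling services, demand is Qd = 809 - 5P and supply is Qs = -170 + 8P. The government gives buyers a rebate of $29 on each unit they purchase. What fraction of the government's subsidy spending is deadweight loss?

DWL / government spending = 290/3391

Pre-subsidy: 809 - 5P = -170 + 8P gives P* = 979/13, Q* = 5622/13.
With the rebate, buyers effectively pay Pb = Ps − 29, where Ps is the price sellers receive.
Demand in terms of Ps becomes Qd = 809 − 5(Ps − 29) = 954 - 5Ps. Setting this equal to supply: 954 - 5Ps = -170 + 8Ps, so Ps = 1124/13.
Buyers pay Pb = 1124/13 − 29 = 747/13; Q' = -170 + 8·(1124/13) = 6782/13.
ΔCS = ½(5622/13 + 6782/13)(979/13 − 747/13) = 1438864/169; ΔPS = ½(5622/13 + 6782/13)(1124/13 − 979/13) = 899290/169.
Government spending = 29 × 6782/13 = 196678/13.
DWL = ½ × 29 × (6782/13 − 5622/13) = 16820/13; fraction = (16820/13) / (196678/13) = 290/3391.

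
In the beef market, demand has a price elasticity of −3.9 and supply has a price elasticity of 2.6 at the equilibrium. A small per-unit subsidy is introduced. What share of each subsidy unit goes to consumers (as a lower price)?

For a small subsidy around the equilibrium, the benefit split depends on the relative slopes, which at a point are proportional to the elasticities.
Buyer share = εs/(εs + |εd|) = 2.6/(2.6 + 3.9) = 0.4; seller share = |εd|/(εs + |εd|) = 0.6.

Consumer share = 0.4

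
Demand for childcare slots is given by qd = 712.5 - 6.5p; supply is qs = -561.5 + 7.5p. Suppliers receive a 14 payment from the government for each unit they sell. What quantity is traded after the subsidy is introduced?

q' = 169.75

Pre-subsidy: 712.5 - 6.5p = -561.5 + 7.5p gives p* = 91, q* = 121.
With the subsidy, sellers receive ps = pb + 14 for each unit, where pb is the price buyers pay.
Supply in terms of pb becomes qs = -561.5 + 7.5(pb + 14) = -456.5 + 7.5pb. Setting this equal to demand: 712.5 - 6.5pb = -456.5 + 7.5pb, so pb = 83.5.
Sellers receive ps = 83.5 + 14 = 97.5; q' = 712.5 − 6.5·83.5 = 169.75.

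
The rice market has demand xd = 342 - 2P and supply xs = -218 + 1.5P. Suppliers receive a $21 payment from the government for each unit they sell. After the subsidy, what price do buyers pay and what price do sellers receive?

Pre-subsidy: 342 - 2P = -218 + 1.5P gives P* = 160, x* = 22.
With the subsidy, sellers receive Ps = Pb + 21 for each unit, where Pb is the price buyers pay.
Supply in terms of Pb becomes xs = -218 + 1.5(Pb + 21) = -186.5 + 1.5Pb. Setting this equal to demand: 342 - 2Pb = -186.5 + 1.5Pb, so Pb = 151.
Sellers receive Ps = 151 + 21 = 172; x' = 342 − 2·151 = 40.

Buyers pay $151; sellers receive $172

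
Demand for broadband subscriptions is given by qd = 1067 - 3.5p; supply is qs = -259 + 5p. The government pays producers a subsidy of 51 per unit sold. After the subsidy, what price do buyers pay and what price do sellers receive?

Buyers pay 126; sellers receive 177

Pre-subsidy: 1067 - 3.5p = -259 + 5p gives p* = 156, q* = 521.
With the subsidy, sellers receive ps = pb + 51 for each unit, where pb is the price buyers pay.
Supply in terms of pb becomes qs = -259 + 5(pb + 51) = -4 + 5pb. Setting this equal to demand: 1067 - 3.5pb = -4 + 5pb, so pb = 126.
Sellers receive ps = 126 + 51 = 177; q' = 1067 − 3.5·126 = 626.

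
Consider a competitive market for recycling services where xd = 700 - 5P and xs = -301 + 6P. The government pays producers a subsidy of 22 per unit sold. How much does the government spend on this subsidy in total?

Government cost = 6710

Pre-subsidy: 700 - 5P = -301 + 6P gives P* = 91, x* = 245.
With the subsidy, sellers receive Ps = Pb + 22 for each unit, where Pb is the price buyers pay.
Supply in terms of Pb becomes xs = -301 + 6(Pb + 22) = -169 + 6Pb. Setting this equal to demand: 700 - 5Pb = -169 + 6Pb, so Pb = 79.
Sellers receive Ps = 79 + 22 = 101; x' = 700 − 5·79 = 305.
Government outlay = subsidy × quantity = 22 × 305 = 6710.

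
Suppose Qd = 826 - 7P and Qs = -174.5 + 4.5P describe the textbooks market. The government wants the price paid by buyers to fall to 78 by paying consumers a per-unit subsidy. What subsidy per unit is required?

At a buyer price of 78, quantity demanded is 826 − 7·78 = 280.
Sellers supply 280 only when they receive Ps with -174.5 + 4.5·Ps = 280, i.e. Ps = 101.
s = Ps − Pb = 101 − 78 = 23.

Required subsidy s = 23 per unit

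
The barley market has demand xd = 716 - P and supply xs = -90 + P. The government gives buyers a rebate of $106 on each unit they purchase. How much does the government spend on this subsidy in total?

Government cost = $38796

Pre-subsidy: 716 - P = -90 + P gives P* = 403, x* = 313.
With the rebate, buyers effectively pay Pb = Ps − 106, where Ps is the price sellers receive.
Demand in terms of Ps becomes xd = 716 − 1(Ps − 106) = 822 - Ps. Setting this equal to supply: 822 - Ps = -90 + Ps, so Ps = 456.
Buyers pay Pb = 456 − 106 = 350; x' = -90 + 1·456 = 366.
Government outlay = subsidy × quantity = 106 × 366 = 38796.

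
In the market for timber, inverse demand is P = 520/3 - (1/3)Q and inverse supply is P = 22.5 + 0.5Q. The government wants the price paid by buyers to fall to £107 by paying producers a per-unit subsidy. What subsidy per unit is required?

Required subsidy s = £15 per unit

At a buyer price of 107, quantity demanded is 520 − 3·107 = 199.
Sellers supply 199 only when they receive Ps = 22.5 + 0.5·199 = 122.
s = Ps − Pb = 122 − 107 = 15.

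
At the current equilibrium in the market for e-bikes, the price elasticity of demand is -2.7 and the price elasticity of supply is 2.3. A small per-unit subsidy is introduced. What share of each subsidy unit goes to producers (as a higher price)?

Producer share = 0.54

For a small subsidy around the equilibrium, the benefit split depends on the relative slopes, which at a point are proportional to the elasticities.
Buyer share = εs/(εs + |εd|) = 2.3/(2.3 + 2.7) = 0.46; seller share = |εd|/(εs + |εd|) = 0.54.
So producers capture 0.54 of the subsidy.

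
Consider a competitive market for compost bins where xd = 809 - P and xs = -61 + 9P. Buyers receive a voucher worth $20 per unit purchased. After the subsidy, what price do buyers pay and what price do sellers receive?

Pre-subsidy: 809 - P = -61 + 9P gives P* = 87, x* = 722.
With the rebate, buyers effectively pay Pb = Ps − 20, where Ps is the price sellers receive.
Demand in terms of Ps becomes xd = 809 − 1(Ps − 20) = 829 - Ps. Setting this equal to supply: 829 - Ps = -61 + 9Ps, so Ps = 89.
Buyers pay Pb = 89 − 20 = 69; x' = -61 + 9·89 = 740.

Buyers pay $69; sellers receive $89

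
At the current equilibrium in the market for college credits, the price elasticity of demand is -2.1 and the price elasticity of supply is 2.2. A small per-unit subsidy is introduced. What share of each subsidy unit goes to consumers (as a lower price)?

For a small subsidy around the equilibrium, the benefit split depends on the relative slopes, which at a point are proportional to the elasticities.
Buyer share = εs/(εs + |εd|) = 2.2/(2.2 + 2.1) = 22/43; seller share = |εd|/(εs + |εd|) = 21/43.

Consumer share = 22/43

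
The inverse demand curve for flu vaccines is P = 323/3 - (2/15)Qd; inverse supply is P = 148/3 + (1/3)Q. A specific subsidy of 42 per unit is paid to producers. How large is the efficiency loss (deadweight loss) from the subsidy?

Deadweight loss = 1890

Pre-subsidy: 323/3 - (2/15)Q = 148/3 + (1/3)Q gives Q* = 125 and P* = 91.
With the subsidy, sellers receive Ps = Pb + 42 for each unit, where Pb is the price buyers pay.
On the curves, Pb = 323/3 - (2/15)Q and Ps = 148/3 + (1/3)Q; the wedge Ps − Pb = 42 gives 148/3 + (1/3)Q − (323/3 - (2/15)Q) = 42, so Q' = 215.
Then Pb = 323/3 − (2/15)·215 = 79 and Ps = 148/3 + (1/3)·215 = 121.
The subsidy expands output by 215 − 125 = 90 past the efficient level; on those units the gap between marginal cost and willingness to pay runs from 0 up to 42.
DWL = ½ × 42 × 90 = 1890.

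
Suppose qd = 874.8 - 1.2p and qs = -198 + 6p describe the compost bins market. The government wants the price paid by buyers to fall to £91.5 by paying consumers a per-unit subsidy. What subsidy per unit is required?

Required subsidy s = £69 per unit

At a buyer price of 91.5, quantity demanded is 874.8 − 1.2·91.5 = 765.
Sellers supply 765 only when they receive ps with -198 + 6·ps = 765, i.e. ps = 160.5.
s = ps − pb = 160.5 − 91.5 = 69.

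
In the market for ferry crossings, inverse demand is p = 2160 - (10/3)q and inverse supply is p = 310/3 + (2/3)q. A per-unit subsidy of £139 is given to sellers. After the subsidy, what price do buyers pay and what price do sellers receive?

Buyers pay 5945/18; sellers receive 8447/18

Pre-subsidy: 2160 - (10/3)q = 310/3 + (2/3)q gives q* = 3085/6 and p* = 4015/9.
With the subsidy, sellers receive ps = pb + 139 for each unit, where pb is the price buyers pay.
On the curves, pb = 2160 - (10/3)q and ps = 310/3 + (2/3)q; the wedge ps − pb = 139 gives 310/3 + (2/3)q − (2160 - (10/3)q) = 139, so q' = 6587/12.
Then pb = 2160 − (10/3)·(6587/12) = 5945/18 and ps = 310/3 + (2/3)·(6587/12) = 8447/18.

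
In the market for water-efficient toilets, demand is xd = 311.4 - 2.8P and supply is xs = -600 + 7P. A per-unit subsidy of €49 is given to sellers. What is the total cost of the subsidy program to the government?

Pre-subsidy: 311.4 - 2.8P = -600 + 7P gives P* = 93, x* = 51.
With the subsidy, sellers receive Ps = Pb + 49 for each unit, where Pb is the price buyers pay.
Supply in terms of Pb becomes xs = -600 + 7(Pb + 49) = -257 + 7Pb. Setting this equal to demand: 311.4 - 2.8Pb = -257 + 7Pb, so Pb = 58.
Sellers receive Ps = 58 + 49 = 107; x' = 311.4 − 2.8·58 = 149.
Government outlay = subsidy × quantity = 49 × 149 = 7301.

Government cost = €7301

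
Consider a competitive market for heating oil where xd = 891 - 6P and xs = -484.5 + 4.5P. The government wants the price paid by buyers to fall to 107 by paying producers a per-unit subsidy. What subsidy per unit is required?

Required subsidy s = 56 per unit

At a buyer price of 107, quantity demanded is 891 − 6·107 = 249.
Sellers supply 249 only when they receive Ps with -484.5 + 4.5·Ps = 249, i.e. Ps = 163.
s = Ps − Pb = 163 − 107 = 56.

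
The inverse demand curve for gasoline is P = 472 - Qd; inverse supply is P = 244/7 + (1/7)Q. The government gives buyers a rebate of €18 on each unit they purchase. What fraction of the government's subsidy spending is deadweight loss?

Pre-subsidy: 472 - Q = 244/7 + (1/7)Q gives Q* = 382.5 and P* = 89.5.
With the rebate, buyers effectively pay Pb = Ps − 18, where Ps is the price sellers receive.
On the curves, Pb = 472 - Q and Ps = 244/7 + (1/7)Q; the wedge Ps − Pb = 18 gives 244/7 + (1/7)Q − (472 - Q) = 18, so Q' = 398.25.
Then Pb = 472 − 1·398.25 = 73.75 and Ps = 244/7 + (1/7)·398.25 = 91.75.
ΔCS = ½(382.5 + 398.25)(89.5 − 73.75) = 6148.40625; ΔPS = ½(382.5 + 398.25)(91.75 − 89.5) = 878.34375.
Government spending = 18 × 398.25 = 7168.5.
DWL = ½ × 18 × (398.25 − 382.5) = 141.75; fraction = 141.75 / 7168.5 = 7/354.

DWL / government spending = 7/354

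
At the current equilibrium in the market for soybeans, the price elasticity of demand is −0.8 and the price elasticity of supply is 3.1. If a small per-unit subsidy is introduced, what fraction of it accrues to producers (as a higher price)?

For a small subsidy around the equilibrium, the benefit split depends on the relative slopes, which at a point are proportional to the elasticities.
Buyer share = εs/(εs + |εd|) = 3.1/(3.1 + 0.8) = 31/39; seller share = |εd|/(εs + |εd|) = 8/39.
So producers capture 8/39 of the subsidy.

Producer share = 8/39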